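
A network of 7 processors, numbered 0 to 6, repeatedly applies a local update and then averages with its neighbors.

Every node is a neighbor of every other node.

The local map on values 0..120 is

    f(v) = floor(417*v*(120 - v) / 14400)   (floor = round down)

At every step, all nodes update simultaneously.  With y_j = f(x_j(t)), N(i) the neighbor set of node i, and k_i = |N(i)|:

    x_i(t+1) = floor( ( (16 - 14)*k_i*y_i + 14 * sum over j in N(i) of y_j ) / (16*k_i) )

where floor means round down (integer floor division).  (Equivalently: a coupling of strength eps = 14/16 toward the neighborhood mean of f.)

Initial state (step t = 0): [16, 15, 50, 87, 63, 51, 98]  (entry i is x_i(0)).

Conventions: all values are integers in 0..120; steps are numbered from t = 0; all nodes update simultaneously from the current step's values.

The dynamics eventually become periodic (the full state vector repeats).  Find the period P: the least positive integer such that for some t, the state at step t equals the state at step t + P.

Simulating step by step:
t=0: [16, 15, 50, 87, 63, 51, 98]
t=1: [78, 78, 77, 77, 77, 77, 77]
t=2: [94, 94, 94, 94, 94, 94, 94]
t=3: [70, 70, 70, 70, 70, 70, 70]
t=4: [101, 101, 101, 101, 101, 101, 101]
t=5: [55, 55, 55, 55, 55, 55, 55]
t=6: [103, 103, 103, 103, 103, 103, 103]
t=7: [50, 50, 50, 50, 50, 50, 50]
t=8: [101, 101, 101, 101, 101, 101, 101]

Answer: 4
Key observation: The state at step 4, [101, 101, 101, 101, 101, 101, 101], reappears at step 8 — and no state repeats earlier — so the cycle the system enters has period 4.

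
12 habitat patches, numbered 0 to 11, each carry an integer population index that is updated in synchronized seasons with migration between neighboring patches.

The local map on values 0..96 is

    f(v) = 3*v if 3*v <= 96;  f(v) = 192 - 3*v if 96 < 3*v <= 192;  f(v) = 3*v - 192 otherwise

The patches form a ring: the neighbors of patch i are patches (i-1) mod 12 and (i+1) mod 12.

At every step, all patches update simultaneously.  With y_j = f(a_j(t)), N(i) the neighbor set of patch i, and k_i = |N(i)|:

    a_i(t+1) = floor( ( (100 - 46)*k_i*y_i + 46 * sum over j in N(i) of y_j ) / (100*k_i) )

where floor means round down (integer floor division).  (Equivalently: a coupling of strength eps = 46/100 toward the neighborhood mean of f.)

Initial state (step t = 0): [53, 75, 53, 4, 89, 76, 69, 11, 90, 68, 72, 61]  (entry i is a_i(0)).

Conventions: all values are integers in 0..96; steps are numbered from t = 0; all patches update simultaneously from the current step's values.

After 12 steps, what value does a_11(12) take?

Simulating step by step:
t=0: [53, 75, 53, 4, 89, 76, 69, 11, 90, 68, 72, 61]
t=1: [27, 33, 28, 31, 51, 40, 23, 39, 52, 29, 17, 17]
t=2: [76, 88, 88, 78, 59, 63, 71, 64, 56, 66, 59, 57]
t=3: [40, 63, 65, 42, 18, 9, 12, 10, 14, 12, 14, 23]
t=4: [55, 18, 17, 48, 50, 35, 32, 34, 37, 38, 46, 63]
t=5: [27, 47, 51, 47, 53, 78, 92, 89, 82, 73, 47, 20]
t=6: [69, 55, 44, 44, 39, 49, 72, 72, 52, 38, 47, 62]
t=7: [15, 31, 52, 63, 64, 47, 28, 26, 42, 62, 46, 18]
t=8: [58, 68, 41, 9, 12, 46, 75, 76, 54, 30, 42, 51]
t=9: [21, 26, 46, 38, 38, 45, 38, 33, 45, 70, 65, 40]
t=10: [68, 69, 65, 72, 73, 66, 76, 81, 56, 23, 22, 54]
t=11: [16, 11, 10, 19, 21, 17, 32, 41, 40, 57, 58, 34]
t=12: [54, 35, 36, 52, 58, 64, 79, 75, 59, 32, 35, 63]

Answer: a_11(12) = 63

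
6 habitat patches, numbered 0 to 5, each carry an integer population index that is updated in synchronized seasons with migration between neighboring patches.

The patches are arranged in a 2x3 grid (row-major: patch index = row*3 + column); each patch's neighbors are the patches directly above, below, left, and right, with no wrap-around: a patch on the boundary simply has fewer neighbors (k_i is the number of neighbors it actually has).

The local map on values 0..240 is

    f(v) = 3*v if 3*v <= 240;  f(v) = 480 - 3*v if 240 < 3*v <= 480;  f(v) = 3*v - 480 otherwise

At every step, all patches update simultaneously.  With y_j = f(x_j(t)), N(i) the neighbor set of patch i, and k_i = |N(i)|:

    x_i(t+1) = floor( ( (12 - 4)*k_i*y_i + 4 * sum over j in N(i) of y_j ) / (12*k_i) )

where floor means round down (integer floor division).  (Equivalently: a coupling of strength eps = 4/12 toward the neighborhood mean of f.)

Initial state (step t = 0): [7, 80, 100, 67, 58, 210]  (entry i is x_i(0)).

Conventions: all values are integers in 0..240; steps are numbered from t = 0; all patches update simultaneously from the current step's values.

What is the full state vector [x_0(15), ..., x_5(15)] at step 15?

Simulating step by step:
t=0: [7, 80, 100, 67, 58, 210]
t=1: [87, 201, 185, 166, 181, 159]
t=2: [169, 121, 71, 59, 58, 25]
t=3: [67, 124, 174, 151, 157, 114]
t=4: [156, 100, 69, 53, 36, 100]
t=5: [64, 156, 198, 126, 129, 172]
t=6: [147, 52, 84, 115, 78, 58]
t=7: [74, 159, 207, 135, 207, 193]
t=8: [161, 58, 111, 110, 113, 113]
t=9: [56, 148, 150, 124, 145, 142]
t=10: [136, 51, 35, 107, 52, 48]
t=11: [100, 139, 119, 144, 154, 139]
t=12: [138, 77, 103, 65, 31, 65]
t=13: [115, 190, 185, 156, 131, 174]
t=14: [107, 93, 72, 45, 74, 55]
t=15: [162, 200, 205, 153, 203, 183]

Answer: [162, 200, 205, 153, 203, 183]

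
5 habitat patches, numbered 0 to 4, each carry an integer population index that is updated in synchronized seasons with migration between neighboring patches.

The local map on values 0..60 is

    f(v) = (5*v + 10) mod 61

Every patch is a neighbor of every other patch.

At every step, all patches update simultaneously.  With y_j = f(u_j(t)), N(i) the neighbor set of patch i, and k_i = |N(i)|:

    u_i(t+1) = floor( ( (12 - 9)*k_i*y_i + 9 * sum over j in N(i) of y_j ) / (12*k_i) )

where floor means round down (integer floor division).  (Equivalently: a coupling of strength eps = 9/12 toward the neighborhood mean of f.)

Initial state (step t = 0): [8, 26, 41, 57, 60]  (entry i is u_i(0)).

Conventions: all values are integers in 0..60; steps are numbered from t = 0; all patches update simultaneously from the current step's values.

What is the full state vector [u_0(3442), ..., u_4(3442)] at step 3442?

Simulating step by step:
t=0: [8, 26, 41, 57, 60]
t=1: [32, 30, 31, 32, 29]
t=2: [42, 41, 42, 42, 41]
t=3: [35, 34, 35, 35, 34]
t=4: [23, 26, 23, 23, 26]
t=5: [8, 9, 8, 8, 9]
t=6: [51, 52, 51, 51, 52]
t=7: [22, 23, 22, 22, 23]
t=8: [38, 34, 38, 38, 34]
t=9: [32, 34, 32, 32, 34]
t=10: [51, 52, 51, 51, 52]

Answer: [51, 52, 51, 51, 52]
Key observation: The state at step 6, [51, 52, 51, 51, 52], reappears at step 10: the system is in a cycle of period 4 from step 6 on.  Therefore the state at step 3442 equals the state at step 6 + ((3442 - 6) mod 4) = 6, which is [51, 52, 51, 51, 52].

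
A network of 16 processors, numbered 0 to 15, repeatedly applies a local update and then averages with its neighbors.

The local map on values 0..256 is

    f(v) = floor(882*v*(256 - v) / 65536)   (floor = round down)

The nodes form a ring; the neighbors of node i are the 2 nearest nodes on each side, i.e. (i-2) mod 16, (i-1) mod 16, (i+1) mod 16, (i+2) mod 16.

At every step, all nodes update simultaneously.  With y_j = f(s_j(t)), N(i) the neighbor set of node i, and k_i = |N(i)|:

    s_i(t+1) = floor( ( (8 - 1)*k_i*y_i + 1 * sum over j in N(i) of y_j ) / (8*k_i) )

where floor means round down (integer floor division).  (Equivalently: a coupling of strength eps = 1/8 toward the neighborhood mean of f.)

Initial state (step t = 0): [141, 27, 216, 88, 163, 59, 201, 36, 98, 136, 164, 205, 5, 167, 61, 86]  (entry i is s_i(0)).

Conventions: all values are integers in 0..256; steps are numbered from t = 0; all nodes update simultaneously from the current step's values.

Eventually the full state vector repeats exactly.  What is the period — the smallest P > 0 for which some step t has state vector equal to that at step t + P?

Answer: 4
Key observation: The state at step 23, [213, 128, 121, 113, 115, 113, 121, 128, 213, 215, 217, 216, 216, 216, 216, 215], reappears at step 27 — and no state repeats earlier — so the cycle the system enters has period 4.

Derivation:
t=0: [141, 27, 216, 88, 163, 59, 201, 36, 98, 136, 164, 205, 5, 167, 61, 86]
t=1: [208, 95, 123, 190, 197, 157, 150, 115, 203, 212, 195, 142, 35, 191, 159, 192]
t=2: [142, 200, 213, 171, 161, 206, 209, 212, 148, 132, 158, 207, 114, 167, 198, 166]
t=3: [209, 154, 131, 189, 197, 141, 136, 131, 209, 213, 206, 145, 211, 197, 160, 198]
t=4: [140, 205, 213, 173, 162, 214, 214, 214, 137, 129, 139, 206, 133, 158, 198, 156]
t=5: [210, 145, 131, 187, 195, 124, 125, 126, 212, 214, 215, 147, 214, 204, 161, 205]
t=6: [138, 209, 213, 176, 166, 216, 215, 213, 130, 126, 121, 203, 126, 145, 196, 144]
t=7: [211, 138, 130, 183, 192, 121, 123, 128, 213, 214, 216, 153, 215, 212, 165, 212]
t=8: [135, 211, 214, 182, 170, 216, 215, 213, 128, 125, 119, 200, 123, 129, 192, 130]
t=9: [211, 134, 127, 175, 188, 120, 123, 128, 213, 214, 216, 158, 216, 216, 171, 215]
t=10: [134, 212, 214, 192, 177, 216, 215, 213, 128, 125, 119, 196, 121, 121, 185, 123]
t=11: [212, 132, 126, 161, 180, 120, 123, 128, 213, 215, 217, 165, 215, 215, 181, 215]
t=12: [132, 213, 215, 205, 188, 217, 215, 213, 128, 123, 116, 191, 122, 122, 174, 123]
t=13: [212, 129, 123, 138, 165, 116, 122, 128, 213, 215, 216, 173, 217, 217, 195, 216]
t=14: [131, 213, 216, 218, 204, 217, 216, 213, 128, 123, 118, 183, 117, 117, 154, 120]
t=15: [213, 128, 120, 112, 138, 114, 120, 128, 213, 215, 217, 183, 216, 216, 211, 215]
t=16: [129, 213, 215, 217, 218, 217, 215, 213, 128, 123, 115, 171, 118, 118, 125, 121]
t=17: [213, 128, 120, 113, 111, 113, 120, 128, 213, 216, 217, 198, 218, 218, 219, 216]
t=18: [128, 213, 215, 217, 216, 217, 215, 213, 128, 120, 114, 148, 112, 112, 109, 119]
t=19: [213, 128, 121, 113, 115, 113, 121, 128, 213, 215, 217, 215, 216, 216, 215, 215]
t=20: [128, 213, 215, 217, 218, 217, 215, 213, 128, 121, 113, 117, 116, 116, 118, 121]
t=21: [213, 128, 120, 113, 111, 113, 120, 128, 213, 215, 217, 218, 218, 218, 218, 216]
t=22: [128, 213, 215, 217, 216, 217, 215, 213, 128, 120, 113, 111, 111, 111, 111, 119]
t=23: [213, 128, 121, 113, 115, 113, 121, 128, 213, 215, 217, 216, 216, 216, 216, 215]
t=24: [128, 213, 215, 217, 218, 217, 215, 213, 128, 121, 113, 115, 115, 116, 116, 121]
t=25: [213, 128, 120, 113, 111, 113, 120, 128, 213, 215, 217, 218, 217, 218, 218, 215]
t=26: [128, 213, 215, 217, 216, 217, 215, 213, 128, 120, 113, 111, 112, 111, 111, 120]
t=27: [213, 128, 121, 113, 115, 113, 121, 128, 213, 215, 217, 216, 216, 216, 216, 215]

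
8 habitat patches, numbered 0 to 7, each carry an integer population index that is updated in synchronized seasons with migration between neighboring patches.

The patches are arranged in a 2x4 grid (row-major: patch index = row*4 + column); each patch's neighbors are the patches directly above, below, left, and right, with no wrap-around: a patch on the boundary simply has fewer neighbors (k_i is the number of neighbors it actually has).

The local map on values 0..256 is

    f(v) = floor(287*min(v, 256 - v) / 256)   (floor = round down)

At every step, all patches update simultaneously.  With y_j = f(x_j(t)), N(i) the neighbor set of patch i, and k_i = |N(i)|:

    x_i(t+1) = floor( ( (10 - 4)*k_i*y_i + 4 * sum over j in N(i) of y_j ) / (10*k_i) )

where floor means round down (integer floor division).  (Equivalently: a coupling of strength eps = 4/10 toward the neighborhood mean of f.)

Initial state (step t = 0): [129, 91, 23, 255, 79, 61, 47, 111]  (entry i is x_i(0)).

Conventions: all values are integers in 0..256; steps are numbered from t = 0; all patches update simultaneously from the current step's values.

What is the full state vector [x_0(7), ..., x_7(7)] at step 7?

Simulating step by step:
t=0: [129, 91, 23, 255, 79, 61, 47, 111]
t=1: [123, 92, 35, 30, 94, 73, 60, 85]
t=2: [123, 96, 50, 46, 106, 85, 68, 77]
t=3: [127, 102, 64, 59, 117, 97, 77, 77]
t=4: [134, 111, 78, 71, 128, 108, 86, 82]
t=5: [135, 120, 92, 83, 137, 121, 97, 89]
t=6: [134, 130, 106, 96, 133, 131, 109, 99]
t=7: [137, 137, 120, 109, 137, 137, 122, 111]

Answer: [137, 137, 120, 109, 137, 137, 122, 111]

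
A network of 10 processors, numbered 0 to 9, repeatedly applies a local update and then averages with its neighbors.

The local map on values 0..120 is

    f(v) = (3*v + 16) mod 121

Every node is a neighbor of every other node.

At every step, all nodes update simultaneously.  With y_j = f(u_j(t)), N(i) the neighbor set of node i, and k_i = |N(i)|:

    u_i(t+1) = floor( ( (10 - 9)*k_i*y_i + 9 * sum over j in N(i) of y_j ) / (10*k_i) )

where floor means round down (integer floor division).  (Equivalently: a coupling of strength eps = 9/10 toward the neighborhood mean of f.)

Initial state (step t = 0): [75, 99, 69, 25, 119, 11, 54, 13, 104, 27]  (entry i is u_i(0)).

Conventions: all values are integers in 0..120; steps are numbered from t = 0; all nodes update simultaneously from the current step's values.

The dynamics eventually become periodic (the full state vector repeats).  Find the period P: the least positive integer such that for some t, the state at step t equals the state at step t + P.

Simulating step by step:
t=0: [75, 99, 69, 25, 119, 11, 54, 13, 104, 27]
t=1: [73, 73, 73, 73, 73, 73, 73, 73, 73, 73]
t=2: [114, 114, 114, 114, 114, 114, 114, 114, 114, 114]
t=3: [116, 116, 116, 116, 116, 116, 116, 116, 116, 116]
t=4: [1, 1, 1, 1, 1, 1, 1, 1, 1, 1]
t=5: [19, 19, 19, 19, 19, 19, 19, 19, 19, 19]
t=6: [73, 73, 73, 73, 73, 73, 73, 73, 73, 73]

Answer: 5
Key observation: The state at step 1, [73, 73, 73, 73, 73, 73, 73, 73, 73, 73], reappears at step 6 — and no state repeats earlier — so the cycle the system enters has period 5.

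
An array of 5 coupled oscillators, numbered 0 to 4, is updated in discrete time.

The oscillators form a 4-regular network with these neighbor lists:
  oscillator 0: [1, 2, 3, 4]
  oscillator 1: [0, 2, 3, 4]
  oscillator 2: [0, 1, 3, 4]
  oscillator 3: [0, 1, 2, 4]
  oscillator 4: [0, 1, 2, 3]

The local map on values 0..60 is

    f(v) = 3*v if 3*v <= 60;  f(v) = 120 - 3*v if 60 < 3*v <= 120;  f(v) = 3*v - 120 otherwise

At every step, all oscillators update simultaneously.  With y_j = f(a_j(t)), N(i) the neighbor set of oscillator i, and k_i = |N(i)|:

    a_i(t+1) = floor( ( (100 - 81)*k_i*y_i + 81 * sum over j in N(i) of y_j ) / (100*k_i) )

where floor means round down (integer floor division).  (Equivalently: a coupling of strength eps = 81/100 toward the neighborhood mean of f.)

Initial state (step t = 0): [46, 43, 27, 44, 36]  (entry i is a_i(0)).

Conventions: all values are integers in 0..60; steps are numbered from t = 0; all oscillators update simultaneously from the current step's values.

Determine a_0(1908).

Answer: a_0(1908) = 3
Key observation: The state at step 3, [39, 39, 39, 39, 39], reappears at step 7: the system is in a cycle of period 4 from step 3 on.  Therefore the state at step 1908 equals the state at step 3 + ((1908 - 3) mod 4) = 4, which is [3, 3, 3, 3, 3].

Derivation:
t=0: [46, 43, 27, 44, 36]
t=1: [18, 18, 17, 18, 18]
t=2: [53, 53, 53, 53, 53]
t=3: [39, 39, 39, 39, 39]
t=4: [3, 3, 3, 3, 3]
t=5: [9, 9, 9, 9, 9]
t=6: [27, 27, 27, 27, 27]
t=7: [39, 39, 39, 39, 39]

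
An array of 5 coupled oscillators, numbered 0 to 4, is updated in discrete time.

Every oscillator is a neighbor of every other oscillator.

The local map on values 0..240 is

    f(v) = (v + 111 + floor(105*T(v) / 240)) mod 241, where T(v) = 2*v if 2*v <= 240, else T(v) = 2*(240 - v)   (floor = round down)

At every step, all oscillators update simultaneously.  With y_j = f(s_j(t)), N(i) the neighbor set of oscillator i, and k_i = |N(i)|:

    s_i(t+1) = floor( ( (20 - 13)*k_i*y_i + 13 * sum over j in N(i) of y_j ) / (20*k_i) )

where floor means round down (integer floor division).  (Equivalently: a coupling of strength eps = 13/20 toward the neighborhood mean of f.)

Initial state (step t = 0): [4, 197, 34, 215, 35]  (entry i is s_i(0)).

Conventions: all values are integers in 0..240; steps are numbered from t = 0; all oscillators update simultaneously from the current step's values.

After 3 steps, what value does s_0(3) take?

Answer: s_0(3) = 50

Derivation:
t=0: [4, 197, 34, 215, 35]
t=1: [132, 129, 142, 130, 143]
t=2: [96, 96, 96, 96, 96]
t=3: [50, 50, 50, 50, 50]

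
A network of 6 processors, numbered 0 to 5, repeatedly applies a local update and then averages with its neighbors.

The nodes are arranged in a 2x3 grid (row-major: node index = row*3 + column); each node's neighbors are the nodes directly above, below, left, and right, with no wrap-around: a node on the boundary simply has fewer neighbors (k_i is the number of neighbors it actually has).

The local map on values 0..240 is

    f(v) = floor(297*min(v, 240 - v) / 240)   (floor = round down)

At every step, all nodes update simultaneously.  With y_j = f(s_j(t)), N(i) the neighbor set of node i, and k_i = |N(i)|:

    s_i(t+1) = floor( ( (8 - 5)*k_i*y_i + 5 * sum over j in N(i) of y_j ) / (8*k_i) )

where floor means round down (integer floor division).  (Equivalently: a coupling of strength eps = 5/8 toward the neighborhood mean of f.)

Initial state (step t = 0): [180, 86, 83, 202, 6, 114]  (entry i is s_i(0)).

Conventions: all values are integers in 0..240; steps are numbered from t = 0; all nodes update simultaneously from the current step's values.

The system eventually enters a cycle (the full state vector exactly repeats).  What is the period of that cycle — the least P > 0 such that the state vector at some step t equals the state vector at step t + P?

Simulating step by step:
t=0: [180, 86, 83, 202, 6, 114]
t=1: [75, 77, 115, 42, 63, 86]
t=2: [80, 100, 116, 71, 81, 108]
t=3: [102, 117, 133, 94, 108, 125]
t=4: [128, 135, 138, 124, 133, 136]
t=5: [136, 130, 127, 138, 132, 128]
t=6: [129, 134, 137, 128, 133, 136]
t=7: [135, 131, 128, 135, 132, 128]
t=8: [130, 133, 136, 130, 133, 136]
t=9: [134, 132, 129, 134, 132, 129]
t=10: [131, 133, 135, 131, 133, 135]
t=11: [133, 131, 129, 133, 131, 129]
t=12: [132, 134, 136, 132, 134, 136]
t=13: [132, 130, 128, 132, 130, 128]
t=14: [133, 135, 137, 133, 135, 137]
t=15: [131, 129, 127, 131, 129, 127]
t=16: [134, 136, 138, 134, 136, 138]
t=17: [130, 128, 126, 130, 128, 126]
t=18: [136, 138, 140, 136, 138, 140]
t=19: [127, 125, 123, 127, 125, 123]
t=20: [139, 141, 143, 139, 141, 143]
t=21: [123, 122, 120, 123, 122, 120]
t=22: [144, 146, 147, 144, 146, 147]
t=23: [117, 116, 115, 117, 116, 115]
t=24: [143, 143, 142, 143, 143, 142]
t=25: [120, 120, 120, 120, 120, 120]
t=26: [148, 148, 148, 148, 148, 148]
t=27: [113, 113, 113, 113, 113, 113]
t=28: [139, 139, 139, 139, 139, 139]
t=29: [124, 124, 124, 124, 124, 124]
t=30: [143, 143, 143, 143, 143, 143]
t=31: [120, 120, 120, 120, 120, 120]

Answer: 6
Key observation: The state at step 25, [120, 120, 120, 120, 120, 120], reappears at step 31 — and no state repeats earlier — so the cycle the system enters has period 6.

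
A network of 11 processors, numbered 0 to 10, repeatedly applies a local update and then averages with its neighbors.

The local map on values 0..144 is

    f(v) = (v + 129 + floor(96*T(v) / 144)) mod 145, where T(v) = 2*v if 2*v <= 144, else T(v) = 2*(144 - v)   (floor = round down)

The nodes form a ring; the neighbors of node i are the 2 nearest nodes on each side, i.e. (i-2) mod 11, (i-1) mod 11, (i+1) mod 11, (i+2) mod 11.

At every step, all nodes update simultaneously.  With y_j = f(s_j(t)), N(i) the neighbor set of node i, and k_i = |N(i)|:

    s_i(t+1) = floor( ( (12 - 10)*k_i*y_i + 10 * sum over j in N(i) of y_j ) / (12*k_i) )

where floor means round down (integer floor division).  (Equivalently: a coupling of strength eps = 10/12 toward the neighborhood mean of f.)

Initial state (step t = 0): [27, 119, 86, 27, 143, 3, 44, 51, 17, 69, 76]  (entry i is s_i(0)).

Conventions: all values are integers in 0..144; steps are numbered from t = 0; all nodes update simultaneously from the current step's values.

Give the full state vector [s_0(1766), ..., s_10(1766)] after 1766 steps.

Simulating step by step:
t=0: [27, 119, 86, 27, 143, 3, 44, 51, 17, 69, 76]
t=1: [37, 43, 74, 91, 77, 98, 95, 68, 44, 37, 43]
t=2: [62, 47, 34, 49, 61, 84, 102, 115, 106, 91, 78]
t=3: [54, 76, 103, 75, 84, 105, 108, 82, 82, 85, 76]
t=4: [50, 55, 49, 61, 89, 55, 54, 60, 31, 25, 25]
t=5: [77, 94, 86, 88, 93, 93, 79, 87, 75, 74, 71]
t=6: [33, 26, 31, 30, 1, 1, 2, 3, 4, 4, 34]
t=7: [72, 56, 69, 84, 99, 116, 133, 135, 120, 105, 89]
t=8: [54, 21, 55, 82, 80, 107, 135, 135, 106, 80, 83]
t=9: [50, 53, 49, 60, 81, 79, 108, 108, 79, 80, 60]
t=10: [86, 110, 86, 65, 76, 85, 55, 55, 85, 77, 65]
t=11: [58, 80, 58, 53, 53, 76, 43, 43, 76, 53, 53]
t=12: [90, 94, 90, 66, 83, 80, 55, 55, 80, 83, 66]
t=13: [59, 81, 59, 54, 53, 76, 44, 44, 76, 53, 54]
t=14: [91, 96, 91, 67, 84, 81, 56, 56, 81, 84, 67]
t=15: [59, 82, 59, 54, 54, 77, 45, 45, 77, 54, 54]
t=16: [91, 96, 91, 68, 86, 83, 58, 58, 83, 86, 68]
t=17: [60, 83, 60, 54, 55, 80, 46, 46, 80, 55, 54]
t=18: [93, 98, 93, 68, 87, 84, 59, 59, 84, 87, 68]
t=19: [59, 83, 59, 54, 55, 80, 47, 47, 80, 55, 54]
t=20: [92, 96, 92, 68, 87, 85, 59, 59, 85, 87, 68]
t=21: [60, 83, 60, 54, 55, 80, 46, 46, 80, 55, 54]

Answer: [93, 98, 93, 68, 87, 84, 59, 59, 84, 87, 68]
Key observation: The state at step 17, [60, 83, 60, 54, 55, 80, 46, 46, 80, 55, 54], reappears at step 21: the system is in a cycle of period 4 from step 17 on.  Therefore the state at step 1766 equals the state at step 17 + ((1766 - 17) mod 4) = 18, which is [93, 98, 93, 68, 87, 84, 59, 59, 84, 87, 68].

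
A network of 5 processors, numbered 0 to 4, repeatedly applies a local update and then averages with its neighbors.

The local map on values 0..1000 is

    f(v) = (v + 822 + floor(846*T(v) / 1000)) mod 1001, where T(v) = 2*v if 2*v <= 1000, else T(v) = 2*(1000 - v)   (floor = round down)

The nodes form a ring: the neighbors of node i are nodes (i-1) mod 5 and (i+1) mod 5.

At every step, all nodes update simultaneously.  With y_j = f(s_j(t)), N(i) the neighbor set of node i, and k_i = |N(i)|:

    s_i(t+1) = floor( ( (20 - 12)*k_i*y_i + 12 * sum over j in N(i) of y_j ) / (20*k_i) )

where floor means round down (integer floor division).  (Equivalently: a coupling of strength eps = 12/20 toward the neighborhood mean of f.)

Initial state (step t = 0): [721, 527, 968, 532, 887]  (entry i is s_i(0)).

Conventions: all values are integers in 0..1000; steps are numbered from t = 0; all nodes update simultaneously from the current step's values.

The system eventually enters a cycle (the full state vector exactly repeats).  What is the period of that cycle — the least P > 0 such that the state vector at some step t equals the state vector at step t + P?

Answer: 2
Key observation: The state at step 37, [895, 895, 895, 895, 895], reappears at step 39 — and no state repeats earlier — so the cycle the system enters has period 2.

Derivation:
t=0: [721, 527, 968, 532, 887]
t=1: [319, 315, 424, 579, 406]
t=2: [745, 759, 618, 606, 602]
t=3: [723, 719, 357, 90, 364]
t=4: [248, 243, 335, 499, 342]
t=5: [560, 553, 480, 504, 491]
t=6: [130, 122, 132, 141, 142]
t=7: [173, 163, 175, 193, 192]
t=8: [293, 277, 296, 324, 322]
t=9: [619, 594, 624, 668, 665]
t=10: [78, 88, 76, 58, 60]
t=11: [324, 39, 320, 693, 695]
t=12: [564, 782, 560, 226, 229]
t=13: [470, 461, 469, 339, 339]
t=14: [272, 74, 271, 537, 538]
t=15: [268, 338, 268, 262, 263]
t=16: [594, 617, 593, 531, 531]
t=17: [108, 94, 109, 131, 130]
t=18: [117, 97, 119, 154, 153]
t=19: [148, 115, 151, 205, 203]
t=20: [236, 185, 241, 327, 324]
t=21: [486, 405, 493, 629, 624]
t=22: [348, 446, 354, 98, 93]
t=23: [330, 467, 340, 286, 280]
t=24: [478, 464, 494, 629, 619]
t=25: [88, 104, 103, 100, 87]
t=26: [69, 86, 96, 81, 66]
t=27: [317, 46, 58, 339, 413]
t=28: [832, 873, 894, 866, 794]
t=29: [936, 912, 903, 922, 940]
t=30: [868, 878, 881, 874, 866]
t=31: [910, 906, 905, 908, 911]
t=32: [883, 885, 885, 884, 882]
t=33: [901, 900, 900, 901, 901]
t=34: [889, 889, 889, 889, 889]
t=35: [897, 897, 897, 897, 897]
t=36: [892, 892, 892, 892, 892]
t=37: [895, 895, 895, 895, 895]
t=38: [893, 893, 893, 893, 893]
t=39: [895, 895, 895, 895, 895]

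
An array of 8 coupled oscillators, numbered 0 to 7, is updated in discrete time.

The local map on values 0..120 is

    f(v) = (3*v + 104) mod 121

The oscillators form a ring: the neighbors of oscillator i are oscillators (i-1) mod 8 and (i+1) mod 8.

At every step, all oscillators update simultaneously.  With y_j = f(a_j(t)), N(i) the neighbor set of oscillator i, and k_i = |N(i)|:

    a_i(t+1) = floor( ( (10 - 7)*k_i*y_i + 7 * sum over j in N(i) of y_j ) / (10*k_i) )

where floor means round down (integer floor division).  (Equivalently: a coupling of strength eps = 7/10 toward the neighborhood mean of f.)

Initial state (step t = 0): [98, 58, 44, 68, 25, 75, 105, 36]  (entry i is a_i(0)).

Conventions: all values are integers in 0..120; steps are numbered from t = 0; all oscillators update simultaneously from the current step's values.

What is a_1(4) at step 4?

Simulating step by step:
t=0: [98, 58, 44, 68, 25, 75, 105, 36]
t=1: [54, 63, 70, 80, 70, 66, 79, 59]
t=2: [38, 48, 75, 81, 78, 77, 64, 54]
t=3: [39, 66, 64, 95, 98, 80, 57, 60]
t=4: [65, 71, 46, 38, 55, 54, 60, 59]

Answer: a_1(4) = 71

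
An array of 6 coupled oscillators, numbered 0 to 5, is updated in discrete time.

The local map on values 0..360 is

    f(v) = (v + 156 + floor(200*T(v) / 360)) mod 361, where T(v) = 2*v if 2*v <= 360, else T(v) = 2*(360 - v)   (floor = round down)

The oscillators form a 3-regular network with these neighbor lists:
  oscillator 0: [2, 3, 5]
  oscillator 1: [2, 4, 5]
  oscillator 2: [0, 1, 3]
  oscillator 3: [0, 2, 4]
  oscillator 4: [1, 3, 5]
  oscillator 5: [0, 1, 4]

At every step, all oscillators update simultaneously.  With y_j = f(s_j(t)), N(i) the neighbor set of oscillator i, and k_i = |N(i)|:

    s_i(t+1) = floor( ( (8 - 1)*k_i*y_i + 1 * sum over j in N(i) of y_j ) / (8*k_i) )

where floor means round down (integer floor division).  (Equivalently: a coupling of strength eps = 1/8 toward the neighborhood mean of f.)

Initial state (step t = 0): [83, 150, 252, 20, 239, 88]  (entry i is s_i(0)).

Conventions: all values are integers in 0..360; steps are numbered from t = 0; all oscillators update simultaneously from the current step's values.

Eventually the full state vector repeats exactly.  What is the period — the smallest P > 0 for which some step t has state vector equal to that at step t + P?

Simulating step by step:
t=0: [83, 150, 252, 20, 239, 88]
t=1: [319, 125, 172, 201, 174, 323]
t=2: [159, 70, 154, 170, 157, 154]
t=3: [130, 280, 129, 149, 134, 128]
t=4: [70, 151, 72, 104, 81, 69]
t=5: [291, 137, 287, 51, 303, 294]
t=6: [166, 93, 163, 250, 162, 158]
t=7: [144, 324, 149, 163, 146, 138]
t=8: [100, 151, 111, 134, 106, 90]
t=9: [24, 115, 33, 69, 38, 308]
t=10: [208, 58, 219, 291, 227, 159]
t=11: [168, 262, 174, 163, 171, 139]
t=12: [146, 161, 160, 141, 152, 96]
t=13: [114, 142, 129, 95, 124, 327]
t=14: [54, 93, 78, 318, 74, 145]
t=15: [260, 338, 312, 176, 298, 127]
t=16: [161, 153, 160, 165, 156, 75]
t=17: [141, 127, 131, 141, 132, 290]
t=18: [94, 67, 72, 90, 77, 151]
t=19: [341, 290, 311, 343, 309, 139]
t=20: [154, 158, 159, 156, 156, 96]
t=21: [130, 137, 129, 124, 133, 328]
t=22: [72, 86, 67, 57, 78, 147]
t=23: [297, 324, 298, 280, 309, 132]
t=24: [158, 155, 161, 162, 156, 83]
t=25: [137, 131, 133, 135, 133, 305]
t=26: [86, 75, 75, 79, 78, 150]
t=27: [326, 305, 315, 322, 311, 137]
t=28: [155, 157, 159, 159, 156, 93]
t=29: [132, 135, 129, 129, 133, 323]
t=30: [76, 82, 67, 67, 78, 148]
t=31: [305, 318, 299, 298, 310, 133]
t=32: [157, 155, 160, 160, 156, 85]
t=33: [135, 131, 131, 131, 133, 308]
t=34: [82, 74, 71, 71, 78, 149]
t=35: [317, 303, 306, 306, 310, 135]
t=36: [155, 157, 160, 160, 156, 90]
t=37: [132, 135, 131, 131, 133, 318]
t=38: [76, 82, 71, 71, 78, 148]
t=39: [306, 318, 306, 306, 310, 133]
t=40: [157, 155, 160, 160, 156, 85]

Answer: 8
Key observation: The state at step 32, [157, 155, 160, 160, 156, 85], reappears at step 40 — and no state repeats earlier — so the cycle the system enters has period 8.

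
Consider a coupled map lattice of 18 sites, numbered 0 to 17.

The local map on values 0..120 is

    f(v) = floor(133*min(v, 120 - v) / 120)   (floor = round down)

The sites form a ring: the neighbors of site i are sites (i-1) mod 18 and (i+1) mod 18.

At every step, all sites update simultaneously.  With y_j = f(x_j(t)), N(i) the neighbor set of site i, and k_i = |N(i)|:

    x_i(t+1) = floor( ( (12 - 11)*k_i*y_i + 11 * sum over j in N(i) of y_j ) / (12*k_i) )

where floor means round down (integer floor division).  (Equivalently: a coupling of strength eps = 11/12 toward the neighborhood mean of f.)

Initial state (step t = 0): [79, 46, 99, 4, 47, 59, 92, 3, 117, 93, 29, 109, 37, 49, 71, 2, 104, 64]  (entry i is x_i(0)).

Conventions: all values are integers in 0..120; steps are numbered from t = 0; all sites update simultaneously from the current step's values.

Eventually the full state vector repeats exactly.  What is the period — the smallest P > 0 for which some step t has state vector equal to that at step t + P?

Answer: 2
Key observation: The state at step 14, [64, 63, 63, 63, 63, 63, 64, 64, 65, 64, 64, 63, 63, 63, 63, 63, 63, 64], reappears at step 16 — and no state repeats earlier — so the cycle the system enters has period 2.

Derivation:
t=0: [79, 46, 99, 4, 47, 59, 92, 3, 117, 93, 29, 109, 37, 49, 71, 2, 104, 64]
t=1: [55, 35, 26, 34, 35, 43, 33, 15, 14, 18, 21, 34, 33, 48, 30, 32, 30, 33]
t=2: [38, 43, 36, 33, 41, 37, 31, 24, 17, 19, 27, 30, 44, 36, 43, 33, 35, 45]
t=3: [47, 41, 41, 41, 39, 39, 33, 26, 23, 23, 27, 38, 37, 46, 38, 41, 42, 40]
t=4: [45, 48, 45, 44, 43, 39, 35, 30, 26, 26, 33, 35, 45, 42, 47, 44, 44, 48]
t=5: [52, 49, 50, 48, 45, 42, 38, 33, 30, 31, 33, 42, 42, 50, 47, 49, 50, 48]
t=6: [53, 55, 53, 52, 49, 45, 41, 37, 34, 34, 39, 41, 50, 49, 54, 53, 53, 55]
t=7: [59, 58, 58, 56, 53, 49, 45, 41, 38, 39, 41, 48, 49, 56, 56, 58, 58, 58]
t=8: [64, 64, 63, 61, 58, 53, 49, 45, 43, 43, 47, 49, 57, 58, 62, 63, 64, 64]
t=9: [62, 62, 63, 63, 61, 58, 53, 50, 47, 49, 50, 57, 59, 63, 63, 63, 62, 62]
t=10: [64, 63, 63, 63, 63, 61, 59, 55, 54, 53, 58, 60, 63, 63, 63, 63, 63, 64]
t=11: [62, 62, 63, 63, 63, 64, 62, 61, 59, 61, 62, 63, 64, 63, 63, 63, 62, 62]
t=12: [64, 63, 63, 63, 62, 63, 63, 64, 65, 64, 64, 63, 62, 62, 63, 63, 63, 64]
t=13: [62, 62, 63, 63, 63, 63, 62, 61, 61, 61, 62, 63, 63, 63, 63, 63, 62, 62]
t=14: [64, 63, 63, 63, 63, 63, 64, 64, 65, 64, 64, 63, 63, 63, 63, 63, 63, 64]
t=15: [62, 62, 63, 63, 63, 62, 62, 61, 61, 61, 62, 62, 63, 63, 63, 63, 62, 62]
t=16: [64, 63, 63, 63, 63, 63, 64, 64, 65, 64, 64, 63, 63, 63, 63, 63, 63, 64]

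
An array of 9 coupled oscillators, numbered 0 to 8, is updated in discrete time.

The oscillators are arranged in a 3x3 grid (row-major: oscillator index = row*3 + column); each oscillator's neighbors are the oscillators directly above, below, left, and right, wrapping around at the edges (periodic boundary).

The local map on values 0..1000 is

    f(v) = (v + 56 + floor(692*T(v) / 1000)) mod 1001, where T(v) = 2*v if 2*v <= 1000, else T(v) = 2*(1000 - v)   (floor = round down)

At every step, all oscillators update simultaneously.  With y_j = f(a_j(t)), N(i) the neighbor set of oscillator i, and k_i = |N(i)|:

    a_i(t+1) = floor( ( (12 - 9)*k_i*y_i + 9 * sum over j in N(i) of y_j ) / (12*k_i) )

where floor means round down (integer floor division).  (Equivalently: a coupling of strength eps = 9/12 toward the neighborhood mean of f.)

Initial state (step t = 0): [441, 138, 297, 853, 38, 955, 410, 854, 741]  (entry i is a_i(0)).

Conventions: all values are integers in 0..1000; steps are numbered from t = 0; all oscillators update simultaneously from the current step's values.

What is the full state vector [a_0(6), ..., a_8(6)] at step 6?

Simulating step by step:
t=0: [441, 138, 297, 853, 38, 955, 410, 854, 741]
t=1: [268, 307, 325, 94, 163, 238, 98, 162, 222]
t=2: [583, 648, 711, 454, 510, 556, 447, 505, 555]
t=3: [168, 210, 201, 184, 210, 200, 184, 207, 197]
t=4: [503, 532, 521, 505, 538, 528, 503, 536, 526]
t=5: [241, 236, 238, 240, 235, 237, 241, 236, 237]
t=6: [626, 620, 622, 625, 619, 621, 625, 620, 622]

Answer: [626, 620, 622, 625, 619, 621, 625, 620, 622]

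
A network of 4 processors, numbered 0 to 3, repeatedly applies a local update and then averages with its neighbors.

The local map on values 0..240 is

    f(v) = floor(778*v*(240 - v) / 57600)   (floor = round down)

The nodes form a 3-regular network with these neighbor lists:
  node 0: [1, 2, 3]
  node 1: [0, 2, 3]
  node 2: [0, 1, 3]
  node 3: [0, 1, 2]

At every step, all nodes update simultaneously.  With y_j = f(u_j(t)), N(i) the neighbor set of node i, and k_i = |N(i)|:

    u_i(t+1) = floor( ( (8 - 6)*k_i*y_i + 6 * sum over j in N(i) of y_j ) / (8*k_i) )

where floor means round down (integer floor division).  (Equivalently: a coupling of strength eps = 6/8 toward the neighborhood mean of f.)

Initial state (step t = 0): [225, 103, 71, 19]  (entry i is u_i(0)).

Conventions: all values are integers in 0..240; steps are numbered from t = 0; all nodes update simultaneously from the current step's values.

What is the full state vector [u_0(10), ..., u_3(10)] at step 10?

Simulating step by step:
t=0: [225, 103, 71, 19]
t=1: [113, 113, 113, 113]
t=2: [193, 193, 193, 193]
t=3: [122, 122, 122, 122]
t=4: [194, 194, 194, 194]
t=5: [120, 120, 120, 120]
t=6: [194, 194, 194, 194]
t=7: [120, 120, 120, 120]
t=8: [194, 194, 194, 194]
t=9: [120, 120, 120, 120]
t=10: [194, 194, 194, 194]

Answer: [194, 194, 194, 194]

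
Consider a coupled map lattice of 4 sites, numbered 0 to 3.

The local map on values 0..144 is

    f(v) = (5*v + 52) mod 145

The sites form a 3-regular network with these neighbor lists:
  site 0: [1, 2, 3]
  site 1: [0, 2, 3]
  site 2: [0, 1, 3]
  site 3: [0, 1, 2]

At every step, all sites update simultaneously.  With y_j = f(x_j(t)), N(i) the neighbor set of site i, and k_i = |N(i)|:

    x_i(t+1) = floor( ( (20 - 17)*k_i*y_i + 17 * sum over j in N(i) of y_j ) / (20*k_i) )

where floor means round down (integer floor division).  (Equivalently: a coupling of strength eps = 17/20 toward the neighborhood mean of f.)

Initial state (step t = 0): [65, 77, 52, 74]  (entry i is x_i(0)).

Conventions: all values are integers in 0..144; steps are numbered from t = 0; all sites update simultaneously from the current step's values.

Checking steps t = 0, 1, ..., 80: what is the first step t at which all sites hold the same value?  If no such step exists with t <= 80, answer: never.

Answer: 11
Key observation: Synchronization is absorbing here: once all sites are equal they stay equal, and step 11 is the first all-equal step.

Derivation:
t=0: [65, 77, 52, 74]  (not all equal)
t=1: [57, 68, 65, 51]  (not all equal)
t=2: [65, 58, 60, 69]  (not all equal)
t=3: [75, 80, 79, 73]  (not all equal)
t=4: [64, 80, 81, 66]  (not all equal)
t=5: [49, 58, 57, 48]  (not all equal)
t=6: [29, 23, 24, 30]  (not all equal)
t=7: [37, 41, 41, 37]  (not all equal)
t=8: [103, 100, 100, 103]  (not all equal)
t=9: [123, 125, 125, 123]  (not all equal)
t=10: [92, 91, 91, 92]  (not all equal)
t=11: [74, 74, 74, 74]  (all equal)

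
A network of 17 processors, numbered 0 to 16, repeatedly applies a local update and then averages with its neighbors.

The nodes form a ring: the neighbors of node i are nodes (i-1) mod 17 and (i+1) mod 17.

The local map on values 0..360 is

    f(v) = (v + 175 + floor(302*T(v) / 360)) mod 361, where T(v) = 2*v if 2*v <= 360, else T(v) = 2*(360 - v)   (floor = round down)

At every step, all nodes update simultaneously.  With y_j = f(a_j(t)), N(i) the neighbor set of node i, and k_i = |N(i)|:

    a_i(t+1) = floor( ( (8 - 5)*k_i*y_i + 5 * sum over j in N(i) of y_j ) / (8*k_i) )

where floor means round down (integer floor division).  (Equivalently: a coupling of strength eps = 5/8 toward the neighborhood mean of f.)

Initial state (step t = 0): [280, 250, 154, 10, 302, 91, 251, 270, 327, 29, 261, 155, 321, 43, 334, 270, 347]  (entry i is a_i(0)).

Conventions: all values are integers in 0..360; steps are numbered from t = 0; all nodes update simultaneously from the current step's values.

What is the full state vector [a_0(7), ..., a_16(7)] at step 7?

Answer: [246, 247, 247, 247, 247, 247, 246, 246, 246, 247, 247, 247, 247, 247, 247, 246, 246]

Derivation:
t=0: [280, 250, 154, 10, 302, 91, 251, 270, 327, 29, 261, 155, 321, 43, 334, 270, 347]
t=1: [219, 234, 225, 212, 160, 165, 183, 226, 225, 231, 240, 223, 237, 230, 235, 204, 212]
t=2: [267, 264, 265, 261, 256, 262, 272, 273, 263, 260, 260, 259, 261, 259, 265, 270, 274]
t=3: [236, 238, 239, 241, 241, 239, 234, 234, 237, 240, 241, 241, 241, 240, 238, 235, 234]
t=4: [257, 256, 255, 254, 254, 256, 258, 258, 257, 255, 254, 254, 254, 255, 256, 257, 258]
t=5: [243, 244, 244, 245, 244, 244, 243, 243, 243, 244, 245, 245, 245, 244, 244, 243, 243]
t=6: [252, 252, 251, 251, 251, 252, 252, 253, 252, 252, 251, 251, 251, 251, 252, 252, 253]
t=7: [246, 247, 247, 247, 247, 247, 246, 246, 246, 247, 247, 247, 247, 247, 247, 246, 246]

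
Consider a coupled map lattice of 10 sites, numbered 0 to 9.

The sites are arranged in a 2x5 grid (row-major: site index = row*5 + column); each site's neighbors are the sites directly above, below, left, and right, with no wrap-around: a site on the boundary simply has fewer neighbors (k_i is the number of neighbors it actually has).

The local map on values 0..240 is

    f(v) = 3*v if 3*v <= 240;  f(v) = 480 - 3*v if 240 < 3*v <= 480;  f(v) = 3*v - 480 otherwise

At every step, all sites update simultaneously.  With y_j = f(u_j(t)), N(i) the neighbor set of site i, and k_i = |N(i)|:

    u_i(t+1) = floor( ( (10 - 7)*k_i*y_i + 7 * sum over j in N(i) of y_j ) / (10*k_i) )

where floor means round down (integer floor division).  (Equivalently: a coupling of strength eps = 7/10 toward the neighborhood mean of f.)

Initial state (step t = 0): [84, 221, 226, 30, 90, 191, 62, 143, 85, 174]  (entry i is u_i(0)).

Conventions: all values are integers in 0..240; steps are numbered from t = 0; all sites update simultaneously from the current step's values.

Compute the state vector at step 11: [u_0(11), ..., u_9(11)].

Simulating step by step:
t=0: [84, 221, 226, 30, 90, 191, 62, 143, 85, 174]
t=1: [165, 197, 135, 174, 109, 172, 132, 157, 110, 164]
t=2: [55, 73, 60, 100, 64, 45, 61, 74, 59, 109]
t=3: [173, 188, 198, 182, 174, 162, 189, 192, 182, 175]
t=4: [43, 81, 91, 71, 51, 45, 69, 91, 68, 51]
t=5: [168, 197, 215, 195, 174, 158, 197, 206, 194, 170]
t=6: [48, 103, 132, 103, 59, 49, 92, 129, 94, 59]
t=7: [154, 152, 126, 158, 174, 165, 157, 141, 162, 184]
t=8: [19, 37, 50, 36, 39, 13, 25, 44, 33, 38]
t=9: [69, 99, 126, 117, 112, 57, 88, 115, 112, 109]
t=10: [186, 177, 134, 129, 141, 199, 178, 148, 140, 146]
t=11: [82, 64, 65, 73, 64, 81, 63, 55, 57, 53]

Answer: [82, 64, 65, 73, 64, 81, 63, 55, 57, 53]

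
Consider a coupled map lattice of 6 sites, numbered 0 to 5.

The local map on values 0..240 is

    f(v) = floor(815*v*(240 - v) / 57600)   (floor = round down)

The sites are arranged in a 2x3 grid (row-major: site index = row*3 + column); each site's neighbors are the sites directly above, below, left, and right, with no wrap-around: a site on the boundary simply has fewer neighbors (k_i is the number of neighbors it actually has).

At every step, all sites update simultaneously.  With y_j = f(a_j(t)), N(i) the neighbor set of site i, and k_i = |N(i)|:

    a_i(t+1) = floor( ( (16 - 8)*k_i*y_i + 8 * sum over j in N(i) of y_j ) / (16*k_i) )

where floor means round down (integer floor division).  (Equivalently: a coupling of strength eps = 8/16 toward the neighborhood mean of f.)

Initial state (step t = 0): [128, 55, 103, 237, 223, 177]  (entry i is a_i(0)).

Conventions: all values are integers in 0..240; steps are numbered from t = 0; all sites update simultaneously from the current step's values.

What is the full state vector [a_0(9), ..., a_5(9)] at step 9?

Simulating step by step:
t=0: [128, 55, 103, 237, 223, 177]
t=1: [139, 147, 174, 68, 78, 141]
t=2: [188, 186, 178, 176, 181, 183]
t=3: [144, 145, 150, 151, 150, 150]
t=4: [193, 193, 191, 191, 191, 191]
t=5: [129, 129, 131, 131, 131, 132]
t=6: [202, 202, 201, 202, 201, 201]
t=7: [108, 108, 109, 108, 109, 110]
t=8: [201, 201, 201, 201, 201, 202]
t=9: [110, 110, 109, 110, 109, 109]

Answer: [110, 110, 109, 110, 109, 109]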